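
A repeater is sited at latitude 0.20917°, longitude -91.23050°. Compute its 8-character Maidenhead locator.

EJ40jf20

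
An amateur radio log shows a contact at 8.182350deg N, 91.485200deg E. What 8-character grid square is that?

NJ58re83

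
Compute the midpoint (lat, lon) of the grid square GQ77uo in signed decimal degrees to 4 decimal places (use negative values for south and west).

Field G=6, Q=16: +6·20° lon, +16·10° lat → SW at lon -60°, lat 70°.
Square 7, 7: +7·2° lon, +7·1° lat → SW at lon -46°, lat 77°.
Subsquare u=20, o=14: +20·0.0833333° lon, +14·0.0416667° lat → SW at lon -44.3333°, lat 77.5833°.
Cell spans 0.0833333° lon × 0.0416667° lat. Centre is SW corner plus half of each.
latitude 77.6042, longitude -44.2917.

77.6042, -44.2917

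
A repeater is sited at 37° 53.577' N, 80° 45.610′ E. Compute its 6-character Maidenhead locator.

NM07jv

Shift to the Maidenhead origin (180°W, 90°S): lon 260.7602, lat 127.8929.
Field: 260.7602/20 → 13 → N, 127.8929/10 → 12 → M; chars NM.
Square: 0.7602/2 → 0, 7.8929/1 → 7; chars 07.
Subsquare: 0.7602/0.0833333 → 9 → j, 0.8929/0.0416667 → 21 → v; chars jv.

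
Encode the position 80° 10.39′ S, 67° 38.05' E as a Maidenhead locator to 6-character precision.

Offset from 180°W / 90°S: lon 247.6342°, lat 9.8268°.
Field (20°×10°, letters A–R): 247.6342/20 → 12 → M, 9.8268/10 → 0 → A; chars MA.
Square (2°×1°, digits 0–9): 7.6342/2 → 3, 9.8268/1 → 9; chars 39.
Subsquare (5′×2.5′, letters a–x): 1.6342/0.0833333 → 19 → t, 0.8268/0.0416667 → 19 → t; chars tt.

MA39tt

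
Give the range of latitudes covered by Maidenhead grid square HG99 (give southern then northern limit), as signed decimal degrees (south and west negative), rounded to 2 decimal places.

-21.00, -20.00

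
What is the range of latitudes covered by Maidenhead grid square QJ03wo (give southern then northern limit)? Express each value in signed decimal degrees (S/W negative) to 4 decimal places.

3.5833, 3.6250

Field Q=16, J=9: +16·20° lon, +9·10° lat → SW at lon 140°, lat 0°.
Square 0, 3: +0·2° lon, +3·1° lat → SW at lon 140°, lat 3°.
Subsquare w=22, o=14: +22·0.0833333° lon, +14·0.0416667° lat → SW at lon 141.833°, lat 3.58333°.
Cell spans 0.0833333° lon × 0.0416667° lat.
south 3.5833, north 3.6250.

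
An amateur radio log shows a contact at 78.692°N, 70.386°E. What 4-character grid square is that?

Add 180° to longitude and 90° to latitude: 250.39, 168.69.
Field: 250.39/20 → 12 → M, 168.69/10 → 16 → Q; chars MQ.
Square: 10.39/2 → 5, 8.69/1 → 8; chars 58.

MQ58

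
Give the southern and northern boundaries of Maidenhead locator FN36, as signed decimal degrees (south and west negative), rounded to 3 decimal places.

46.000, 47.000

Field F=5, N=13: +5·20° lon, +13·10° lat → SW at lon -80°, lat 40°.
Square 3, 6: +3·2° lon, +6·1° lat → SW at lon -74°, lat 46°.
Cell spans 2° lon × 1° lat.
south 46.000, north 47.000.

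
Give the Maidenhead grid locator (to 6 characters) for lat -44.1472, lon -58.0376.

GE05xu

Offset from 180°W / 90°S: lon 121.9624°, lat 45.8528°.
Field: lon ⌊121.9624/20⌋ = 6 → G; lat ⌊45.8528/10⌋ = 4 → E.
Square: lon ⌊1.9624/2⌋ = 0; lat ⌊5.8528/1⌋ = 5.
Subsquare: lon ⌊1.9624/0.0833333⌋ = 23 → x; lat ⌊0.8528/0.0416667⌋ = 20 → u.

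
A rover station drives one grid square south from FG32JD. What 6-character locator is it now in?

FG32jc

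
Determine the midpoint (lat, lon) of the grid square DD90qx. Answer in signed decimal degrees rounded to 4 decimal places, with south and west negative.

Field D=3, D=3: +3·20° lon, +3·10° lat → SW at lon -120°, lat -60°.
Square 9, 0: +9·2° lon, +0·1° lat → SW at lon -102°, lat -60°.
Subsquare q=16, x=23: +16·0.0833333° lon, +23·0.0416667° lat → SW at lon -100.667°, lat -59.0417°.
Cell spans 0.0833333° lon × 0.0416667° lat. Centre is SW corner plus half of each.
latitude -59.0208, longitude -100.6250.

-59.0208, -100.6250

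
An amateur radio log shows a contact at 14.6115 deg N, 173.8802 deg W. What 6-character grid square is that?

AK34bo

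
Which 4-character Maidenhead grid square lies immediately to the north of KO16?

Latitude square 6; +1 → 7.
The longitude characters are unchanged.

KO17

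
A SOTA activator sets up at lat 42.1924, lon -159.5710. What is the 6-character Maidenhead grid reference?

Add 180° to longitude and 90° to latitude: 20.4290, 132.1924.
Field: 20.4290/20 → 1 → B, 132.1924/10 → 13 → N; chars BN.
Square: 0.4290/2 → 0, 2.1924/1 → 2; chars 02.
Subsquare: 0.4290/0.0833333 → 5 → f, 0.1924/0.0416667 → 4 → e; chars fe.

BN02fe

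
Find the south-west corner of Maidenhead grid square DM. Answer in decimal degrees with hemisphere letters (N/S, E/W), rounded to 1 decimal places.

30.0° N, 120.0° W

Field D=3, M=12: +3·20° lon, +12·10° lat → SW at lon -120°, lat 30°.
latitude 30.0° N, longitude 120.0° W.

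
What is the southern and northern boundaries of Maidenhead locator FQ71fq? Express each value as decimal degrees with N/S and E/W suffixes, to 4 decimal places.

Field F=5, Q=16: +5·20° lon, +16·10° lat → SW at lon -80°, lat 70°.
Square 7, 1: +7·2° lon, +1·1° lat → SW at lon -66°, lat 71°.
Subsquare f=5, q=16: +5·0.0833333° lon, +16·0.0416667° lat → SW at lon -65.5833°, lat 71.6667°.
Cell spans 0.0833333° lon × 0.0416667° lat.
south 71.6667° N, north 71.7083° N.

71.6667° N, 71.7083° N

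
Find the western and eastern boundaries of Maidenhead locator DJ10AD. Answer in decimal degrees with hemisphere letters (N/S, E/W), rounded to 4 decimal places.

118.0000° W, 117.9167° W

Field D=3, J=9: +3·20° lon, +9·10° lat → SW at lon -120°, lat 0°.
Square 1, 0: +1·2° lon, +0·1° lat → SW at lon -118°, lat 0°.
Subsquare a=0, d=3: +0·0.0833333° lon, +3·0.0416667° lat → SW at lon -118°, lat 0.125°.
Cell spans 0.0833333° lon × 0.0416667° lat.
west 118.0000° W, east 117.9167° W.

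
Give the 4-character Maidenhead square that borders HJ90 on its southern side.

Latitude square 0; −1 → -1, wraps to 9, carry into field.
Latitude field J = 9; −1 → 8 = I.
The longitude characters are unchanged.

HI99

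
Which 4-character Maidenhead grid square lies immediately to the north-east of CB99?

Longitude square 9; +1 → 10, wraps to 0, carry into field.
Longitude field C = 2; +1 → 3 = D.
Latitude square 9; +1 → 10, wraps to 0, carry into field.
Latitude field B = 1; +1 → 2 = C.

DC00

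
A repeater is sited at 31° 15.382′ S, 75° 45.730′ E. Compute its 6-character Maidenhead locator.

Add 180° to longitude and 90° to latitude: 255.7622, 58.7436.
Field: 255.7622/20 → 12 → M, 58.7436/10 → 5 → F; chars MF.
Square: 15.7622/2 → 7, 8.7436/1 → 8; chars 78.
Subsquare: 1.7622/0.0833333 → 21 → v, 0.7436/0.0416667 → 17 → r; chars vr.

MF78vr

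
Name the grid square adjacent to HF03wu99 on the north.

HF03wv90

Latitude extended square 9; +1 → 10, wraps to 0, carry into subsquare.
Latitude subsquare u = 20; +1 → 21 = v.
The longitude characters are unchanged.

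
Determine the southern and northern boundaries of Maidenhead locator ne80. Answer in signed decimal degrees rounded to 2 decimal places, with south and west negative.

Field N=13, E=4: +13·20° lon, +4·10° lat → SW at lon 80°, lat -50°.
Square 8, 0: +8·2° lon, +0·1° lat → SW at lon 96°, lat -50°.
Cell spans 2° lon × 1° lat.
south -50.00, north -49.00.

-50.00, -49.00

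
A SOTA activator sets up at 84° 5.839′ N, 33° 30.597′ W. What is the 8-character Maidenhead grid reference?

Offset from 180°W / 90°S: lon 146.49005°, lat 174.09732°.
Field: lon ⌊146.49005/20⌋ = 7 → H; lat ⌊174.09732/10⌋ = 17 → R.
Square: lon ⌊6.49005/2⌋ = 3; lat ⌊4.09732/1⌋ = 4.
Subsquare: lon ⌊0.49005/0.0833333⌋ = 5 → f; lat ⌊0.09732/0.0416667⌋ = 2 → c.
Extended square: lon ⌊0.07338/0.00833333⌋ = 8; lat ⌊0.01398/0.00416667⌋ = 3.

HR34fc83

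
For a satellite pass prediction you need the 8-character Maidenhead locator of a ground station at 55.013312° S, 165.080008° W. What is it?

Offset from 180°W / 90°S: lon 14.91999°, lat 34.98669°.
Field (20°×10°, letters A–R): 14.91999/20 → 0 → A, 34.98669/10 → 3 → D; chars AD.
Square (2°×1°, digits 0–9): 14.91999/2 → 7, 4.98669/1 → 4; chars 74.
Subsquare (5′×2.5′, letters a–x): 0.91999/0.0833333 → 11 → l, 0.98669/0.0416667 → 23 → x; chars lx.
Extended square (30″×15″, digits 0–9): 0.00333/0.00833333 → 0, 0.02835/0.00416667 → 6; chars 06.

AD74lx06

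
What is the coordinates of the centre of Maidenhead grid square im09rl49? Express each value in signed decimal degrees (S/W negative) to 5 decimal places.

39.49792, -18.54583

Field I=8, M=12: +8·20° lon, +12·10° lat → SW at lon -20°, lat 30°.
Square 0, 9: +0·2° lon, +9·1° lat → SW at lon -20°, lat 39°.
Subsquare r=17, l=11: +17·0.0833333° lon, +11·0.0416667° lat → SW at lon -18.5833°, lat 39.4583°.
Extended square 4, 9: +4·0.00833333° lon, +9·0.00416667° lat → SW at lon -18.55°, lat 39.4958°.
Cell spans 0.00833333° lon × 0.00416667° lat. Centre is SW corner plus half of each.
latitude 39.49792, longitude -18.54583.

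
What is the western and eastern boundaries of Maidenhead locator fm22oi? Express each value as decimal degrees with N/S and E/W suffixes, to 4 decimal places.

74.8333° W, 74.7500° W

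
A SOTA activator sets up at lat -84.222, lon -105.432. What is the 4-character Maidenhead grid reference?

Offset from 180°W / 90°S: lon 74.57°, lat 5.78°.
Field: 74.57/20 → 3 → D, 5.78/10 → 0 → A; chars DA.
Square: 14.57/2 → 7, 5.78/1 → 5; chars 75.

DA75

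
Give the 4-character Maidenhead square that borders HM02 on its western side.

Longitude square 0; −1 → -1, wraps to 9, carry into field.
Longitude field H = 7; −1 → 6 = G.
The latitude characters are unchanged.

GM92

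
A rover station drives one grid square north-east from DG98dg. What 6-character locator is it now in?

DG98eh

Longitude subsquare d = 3; +1 → 4 = e.
Latitude subsquare g = 6; +1 → 7 = h.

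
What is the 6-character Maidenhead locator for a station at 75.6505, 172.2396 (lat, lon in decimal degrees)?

RQ65cp

Offset from 180°W / 90°S: lon 352.2396°, lat 165.6505°.
Field: 352.2396/20 → 17 → R, 165.6505/10 → 16 → Q; chars RQ.
Square: 12.2396/2 → 6, 5.6505/1 → 5; chars 65.
Subsquare: 0.2396/0.0833333 → 2 → c, 0.6505/0.0416667 → 15 → p; chars cp.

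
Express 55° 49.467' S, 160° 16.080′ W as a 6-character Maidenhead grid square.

AD94ue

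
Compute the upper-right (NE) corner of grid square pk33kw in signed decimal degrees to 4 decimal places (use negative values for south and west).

Field P=15, K=10: +15·20° lon, +10·10° lat → SW at lon 120°, lat 10°.
Square 3, 3: +3·2° lon, +3·1° lat → SW at lon 126°, lat 13°.
Subsquare k=10, w=22: +10·0.0833333° lon, +22·0.0416667° lat → SW at lon 126.833°, lat 13.9167°.
Cell spans 0.0833333° lon × 0.0416667° lat. NE corner is SW corner plus one full cell.
latitude 13.9583, longitude 126.9167.

13.9583, 126.9167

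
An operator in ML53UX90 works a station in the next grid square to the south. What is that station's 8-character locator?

ML53uw99

Latitude extended square 0; −1 → -1, wraps to 9, carry into subsquare.
Latitude subsquare x = 23; −1 → 22 = w.
The longitude characters are unchanged.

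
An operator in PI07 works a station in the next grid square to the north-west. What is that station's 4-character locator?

Longitude square 0; −1 → -1, wraps to 9, carry into field.
Longitude field P = 15; −1 → 14 = O.
Latitude square 7; +1 → 8.

OI98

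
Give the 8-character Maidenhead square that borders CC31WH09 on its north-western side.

CC31vi90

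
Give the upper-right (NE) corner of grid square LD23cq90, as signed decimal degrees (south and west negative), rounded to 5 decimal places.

-56.32917, 44.25000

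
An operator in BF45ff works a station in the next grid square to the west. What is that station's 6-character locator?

BF45ef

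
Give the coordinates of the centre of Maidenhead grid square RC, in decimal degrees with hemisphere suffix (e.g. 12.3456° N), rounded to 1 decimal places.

Field R=17, C=2: +17·20° lon, +2·10° lat → SW at lon 160°, lat -70°.
Cell spans 20° lon × 10° lat. Centre is SW corner plus half of each.
latitude 65.0° S, longitude 170.0° E.

65.0° S, 170.0° E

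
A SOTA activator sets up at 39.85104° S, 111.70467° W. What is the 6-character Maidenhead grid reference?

DF40dd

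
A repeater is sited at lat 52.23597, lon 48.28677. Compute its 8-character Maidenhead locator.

LO42df46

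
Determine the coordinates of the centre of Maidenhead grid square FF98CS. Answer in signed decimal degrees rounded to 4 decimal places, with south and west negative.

-31.2292, -61.7917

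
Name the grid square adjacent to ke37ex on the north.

Latitude subsquare x = 23; +1 → 24, wraps to 0 = a, carry into square.
Latitude square 7; +1 → 8.
The longitude characters are unchanged.

KE38ea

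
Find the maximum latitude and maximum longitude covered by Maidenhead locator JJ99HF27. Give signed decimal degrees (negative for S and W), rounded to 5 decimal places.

9.24167, 18.60833

Field J=9, J=9: +9·20° lon, +9·10° lat → SW at lon 0°, lat 0°.
Square 9, 9: +9·2° lon, +9·1° lat → SW at lon 18°, lat 9°.
Subsquare h=7, f=5: +7·0.0833333° lon, +5·0.0416667° lat → SW at lon 18.5833°, lat 9.20833°.
Extended square 2, 7: +2·0.00833333° lon, +7·0.00416667° lat → SW at lon 18.6°, lat 9.2375°.
Cell spans 0.00833333° lon × 0.00416667° lat. NE corner is SW corner plus one full cell.
latitude 9.24167, longitude 18.60833.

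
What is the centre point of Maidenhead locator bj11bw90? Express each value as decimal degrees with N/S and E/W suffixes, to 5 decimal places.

Field B=1, J=9: +1·20° lon, +9·10° lat → SW at lon -160°, lat 0°.
Square 1, 1: +1·2° lon, +1·1° lat → SW at lon -158°, lat 1°.
Subsquare b=1, w=22: +1·0.0833333° lon, +22·0.0416667° lat → SW at lon -157.917°, lat 1.91667°.
Extended square 9, 0: +9·0.00833333° lon, +0·0.00416667° lat → SW at lon -157.842°, lat 1.91667°.
Cell spans 0.00833333° lon × 0.00416667° lat. Centre is SW corner plus half of each.
latitude 1.91875° N, longitude 157.83750° W.

1.91875° N, 157.83750° W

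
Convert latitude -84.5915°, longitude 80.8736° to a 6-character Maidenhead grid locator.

Offset from 180°W / 90°S: lon 260.8736°, lat 5.4085°.
Field: 260.8736/20 → 13 → N, 5.4085/10 → 0 → A; chars NA.
Square: 0.8736/2 → 0, 5.4085/1 → 5; chars 05.
Subsquare: 0.8736/0.0833333 → 10 → k, 0.4085/0.0416667 → 9 → j; chars kj.

NA05kj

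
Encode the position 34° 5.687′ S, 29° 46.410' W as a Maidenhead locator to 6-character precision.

HF55cv

Add 180° to longitude and 90° to latitude: 150.2265, 55.9052.
Field: lon ⌊150.2265/20⌋ = 7 → H; lat ⌊55.9052/10⌋ = 5 → F.
Square: lon ⌊10.2265/2⌋ = 5; lat ⌊5.9052/1⌋ = 5.
Subsquare: lon ⌊0.2265/0.0833333⌋ = 2 → c; lat ⌊0.9052/0.0416667⌋ = 21 → v.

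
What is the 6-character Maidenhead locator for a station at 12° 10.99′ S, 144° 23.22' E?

QH27et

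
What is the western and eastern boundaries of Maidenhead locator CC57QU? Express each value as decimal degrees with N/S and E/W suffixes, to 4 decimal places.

128.6667° W, 128.5833° W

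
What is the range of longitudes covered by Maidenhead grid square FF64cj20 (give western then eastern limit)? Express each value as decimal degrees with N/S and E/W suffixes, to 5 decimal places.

67.81667° W, 67.80833° W

Field F=5, F=5: +5·20° lon, +5·10° lat → SW at lon -80°, lat -40°.
Square 6, 4: +6·2° lon, +4·1° lat → SW at lon -68°, lat -36°.
Subsquare c=2, j=9: +2·0.0833333° lon, +9·0.0416667° lat → SW at lon -67.8333°, lat -35.625°.
Extended square 2, 0: +2·0.00833333° lon, +0·0.00416667° lat → SW at lon -67.8167°, lat -35.625°.
Cell spans 0.00833333° lon × 0.00416667° lat.
west 67.81667° W, east 67.80833° W.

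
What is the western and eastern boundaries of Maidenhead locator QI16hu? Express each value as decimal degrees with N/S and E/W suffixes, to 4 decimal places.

142.5833° E, 142.6667° E

Field Q=16, I=8: +16·20° lon, +8·10° lat → SW at lon 140°, lat -10°.
Square 1, 6: +1·2° lon, +6·1° lat → SW at lon 142°, lat -4°.
Subsquare h=7, u=20: +7·0.0833333° lon, +20·0.0416667° lat → SW at lon 142.583°, lat -3.16667°.
Cell spans 0.0833333° lon × 0.0416667° lat.
west 142.5833° E, east 142.6667° E.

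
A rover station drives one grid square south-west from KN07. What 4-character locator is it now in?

JN96

Longitude square 0; −1 → -1, wraps to 9, carry into field.
Longitude field K = 10; −1 → 9 = J.
Latitude square 7; −1 → 6.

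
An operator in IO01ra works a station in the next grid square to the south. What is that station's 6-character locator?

IO00rx

Latitude subsquare a = 0; −1 → -1, wraps to 23 = x, carry into square.
Latitude square 1; −1 → 0.
The longitude characters are unchanged.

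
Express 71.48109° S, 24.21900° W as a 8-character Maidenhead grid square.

Offset from 180°W / 90°S: lon 155.78100°, lat 18.51891°.
Field (20°×10°, letters A–R): 155.78100/20 → 7 → H, 18.51891/10 → 1 → B; chars HB.
Square (2°×1°, digits 0–9): 15.78100/2 → 7, 8.51891/1 → 8; chars 78.
Subsquare (5′×2.5′, letters a–x): 1.78100/0.0833333 → 21 → v, 0.51891/0.0416667 → 12 → m; chars vm.
Extended square (30″×15″, digits 0–9): 0.03100/0.00833333 → 3, 0.01891/0.00416667 → 4; chars 34.

HB78vm34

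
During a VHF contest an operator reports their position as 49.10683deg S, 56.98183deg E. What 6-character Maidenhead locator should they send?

LE80lv

Add 180° to longitude and 90° to latitude: 236.9818, 40.8932.
Field (20°×10°, letters A–R): lon ⌊236.9818/20⌋ = 11 → L; lat ⌊40.8932/10⌋ = 4 → E.
Square (2°×1°, digits 0–9): lon ⌊16.9818/2⌋ = 8; lat ⌊0.8932/1⌋ = 0.
Subsquare (5′×2.5′, letters a–x): lon ⌊0.9818/0.0833333⌋ = 11 → l; lat ⌊0.8932/0.0416667⌋ = 21 → v.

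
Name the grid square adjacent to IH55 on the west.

IH45

Longitude square 5; −1 → 4.
The latitude characters are unchanged.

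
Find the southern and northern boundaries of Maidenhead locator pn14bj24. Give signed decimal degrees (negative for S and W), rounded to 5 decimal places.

Field P=15, N=13: +15·20° lon, +13·10° lat → SW at lon 120°, lat 40°.
Square 1, 4: +1·2° lon, +4·1° lat → SW at lon 122°, lat 44°.
Subsquare b=1, j=9: +1·0.0833333° lon, +9·0.0416667° lat → SW at lon 122.083°, lat 44.375°.
Extended square 2, 4: +2·0.00833333° lon, +4·0.00416667° lat → SW at lon 122.1°, lat 44.3917°.
Cell spans 0.00833333° lon × 0.00416667° lat.
south 44.39167, north 44.39583.

44.39167, 44.39583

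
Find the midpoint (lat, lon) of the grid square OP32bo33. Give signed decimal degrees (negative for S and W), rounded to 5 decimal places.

Field O=14, P=15: +14·20° lon, +15·10° lat → SW at lon 100°, lat 60°.
Square 3, 2: +3·2° lon, +2·1° lat → SW at lon 106°, lat 62°.
Subsquare b=1, o=14: +1·0.0833333° lon, +14·0.0416667° lat → SW at lon 106.083°, lat 62.5833°.
Extended square 3, 3: +3·0.00833333° lon, +3·0.00416667° lat → SW at lon 106.108°, lat 62.5958°.
Cell spans 0.00833333° lon × 0.00416667° lat. Centre is SW corner plus half of each.
latitude 62.59792, longitude 106.11250.

62.59792, 106.11250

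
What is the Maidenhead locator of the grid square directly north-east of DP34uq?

Longitude subsquare u = 20; +1 → 21 = v.
Latitude subsquare q = 16; +1 → 17 = r.

DP34vr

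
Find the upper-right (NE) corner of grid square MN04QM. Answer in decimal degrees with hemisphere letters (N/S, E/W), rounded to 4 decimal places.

44.5417° N, 61.4167° E

Field M=12, N=13: +12·20° lon, +13·10° lat → SW at lon 60°, lat 40°.
Square 0, 4: +0·2° lon, +4·1° lat → SW at lon 60°, lat 44°.
Subsquare q=16, m=12: +16·0.0833333° lon, +12·0.0416667° lat → SW at lon 61.3333°, lat 44.5°.
Cell spans 0.0833333° lon × 0.0416667° lat. NE corner is SW corner plus one full cell.
latitude 44.5417° N, longitude 61.4167° E.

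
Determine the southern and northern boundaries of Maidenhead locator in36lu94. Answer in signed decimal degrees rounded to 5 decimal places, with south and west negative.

Field I=8, N=13: +8·20° lon, +13·10° lat → SW at lon -20°, lat 40°.
Square 3, 6: +3·2° lon, +6·1° lat → SW at lon -14°, lat 46°.
Subsquare l=11, u=20: +11·0.0833333° lon, +20·0.0416667° lat → SW at lon -13.0833°, lat 46.8333°.
Extended square 9, 4: +9·0.00833333° lon, +4·0.00416667° lat → SW at lon -13.0083°, lat 46.85°.
Cell spans 0.00833333° lon × 0.00416667° lat.
south 46.85000, north 46.85417.

46.85000, 46.85417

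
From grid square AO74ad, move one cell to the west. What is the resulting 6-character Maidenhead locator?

AO64xd

Longitude subsquare a = 0; −1 → -1, wraps to 23 = x, carry into square.
Longitude square 7; −1 → 6.
The latitude characters are unchanged.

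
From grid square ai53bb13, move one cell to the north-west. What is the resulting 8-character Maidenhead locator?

AI53bb04

Longitude extended square 1; −1 → 0.
Latitude extended square 3; +1 → 4.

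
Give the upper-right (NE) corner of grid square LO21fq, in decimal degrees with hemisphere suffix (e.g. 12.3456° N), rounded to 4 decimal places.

51.7083° N, 44.5000° E

Field L=11, O=14: +11·20° lon, +14·10° lat → SW at lon 40°, lat 50°.
Square 2, 1: +2·2° lon, +1·1° lat → SW at lon 44°, lat 51°.
Subsquare f=5, q=16: +5·0.0833333° lon, +16·0.0416667° lat → SW at lon 44.4167°, lat 51.6667°.
Cell spans 0.0833333° lon × 0.0416667° lat. NE corner is SW corner plus one full cell.
latitude 51.7083° N, longitude 44.5000° E.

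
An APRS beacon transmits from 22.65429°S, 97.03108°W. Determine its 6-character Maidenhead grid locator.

Shift to the Maidenhead origin (180°W, 90°S): lon 82.9689, lat 67.3457.
Field: 82.9689/20 → 4 → E, 67.3457/10 → 6 → G; chars EG.
Square: 2.9689/2 → 1, 7.3457/1 → 7; chars 17.
Subsquare: 0.9689/0.0833333 → 11 → l, 0.3457/0.0416667 → 8 → i; chars li.

EG17li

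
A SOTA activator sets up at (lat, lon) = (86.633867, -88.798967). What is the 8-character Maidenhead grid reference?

Offset from 180°W / 90°S: lon 91.20103°, lat 176.63387°.
Field: lon ⌊91.20103/20⌋ = 4 → E; lat ⌊176.63387/10⌋ = 17 → R.
Square: lon ⌊11.20103/2⌋ = 5; lat ⌊6.63387/1⌋ = 6.
Subsquare: lon ⌊1.20103/0.0833333⌋ = 14 → o; lat ⌊0.63387/0.0416667⌋ = 15 → p.
Extended square: lon ⌊0.03437/0.00833333⌋ = 4; lat ⌊0.00887/0.00416667⌋ = 2.

ER56op42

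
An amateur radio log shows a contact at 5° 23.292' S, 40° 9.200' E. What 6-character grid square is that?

Offset from 180°W / 90°S: lon 220.1533°, lat 84.6118°.
Field (20°×10°, letters A–R): 220.1533/20 → 11 → L, 84.6118/10 → 8 → I; chars LI.
Square (2°×1°, digits 0–9): 0.1533/2 → 0, 4.6118/1 → 4; chars 04.
Subsquare (5′×2.5′, letters a–x): 0.1533/0.0833333 → 1 → b, 0.6118/0.0416667 → 14 → o; chars bo.

LI04bo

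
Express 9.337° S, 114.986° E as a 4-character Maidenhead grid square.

Shift to the Maidenhead origin (180°W, 90°S): lon 294.99, lat 80.66.
Field: lon ⌊294.99/20⌋ = 14 → O; lat ⌊80.66/10⌋ = 8 → I.
Square: lon ⌊14.99/2⌋ = 7; lat ⌊0.66/1⌋ = 0.

OI70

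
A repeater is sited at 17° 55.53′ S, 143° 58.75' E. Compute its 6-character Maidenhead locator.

QH12xb

Add 180° to longitude and 90° to latitude: 323.9792, 72.0745.
Field (20°×10°, letters A–R): 323.9792/20 → 16 → Q, 72.0745/10 → 7 → H; chars QH.
Square (2°×1°, digits 0–9): 3.9792/2 → 1, 2.0745/1 → 2; chars 12.
Subsquare (5′×2.5′, letters a–x): 1.9792/0.0833333 → 23 → x, 0.0745/0.0416667 → 1 → b; chars xb.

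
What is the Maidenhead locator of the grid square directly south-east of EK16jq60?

Longitude extended square 6; +1 → 7.
Latitude extended square 0; −1 → -1, wraps to 9, carry into subsquare.
Latitude subsquare q = 16; −1 → 15 = p.

EK16jp79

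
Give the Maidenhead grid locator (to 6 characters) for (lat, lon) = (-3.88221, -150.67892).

BI46pc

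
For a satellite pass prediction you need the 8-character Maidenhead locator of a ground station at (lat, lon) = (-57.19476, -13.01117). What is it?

Shift to the Maidenhead origin (180°W, 90°S): lon 166.98883, lat 32.80524.
Field: lon ⌊166.98883/20⌋ = 8 → I; lat ⌊32.80524/10⌋ = 3 → D.
Square: lon ⌊6.98883/2⌋ = 3; lat ⌊2.80524/1⌋ = 2.
Subsquare: lon ⌊0.98883/0.0833333⌋ = 11 → l; lat ⌊0.80524/0.0416667⌋ = 19 → t.
Extended square: lon ⌊0.07216/0.00833333⌋ = 8; lat ⌊0.01357/0.00416667⌋ = 3.

ID32lt83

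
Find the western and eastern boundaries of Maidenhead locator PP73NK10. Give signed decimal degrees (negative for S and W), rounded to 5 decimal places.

Field P=15, P=15: +15·20° lon, +15·10° lat → SW at lon 120°, lat 60°.
Square 7, 3: +7·2° lon, +3·1° lat → SW at lon 134°, lat 63°.
Subsquare n=13, k=10: +13·0.0833333° lon, +10·0.0416667° lat → SW at lon 135.083°, lat 63.4167°.
Extended square 1, 0: +1·0.00833333° lon, +0·0.00416667° lat → SW at lon 135.092°, lat 63.4167°.
Cell spans 0.00833333° lon × 0.00416667° lat.
west 135.09167, east 135.10000.

135.09167, 135.10000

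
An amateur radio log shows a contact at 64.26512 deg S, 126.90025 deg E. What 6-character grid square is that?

PC35kr

Shift to the Maidenhead origin (180°W, 90°S): lon 306.9003, lat 25.7349.
Field: 306.9003/20 → 15 → P, 25.7349/10 → 2 → C; chars PC.
Square: 6.9003/2 → 3, 5.7349/1 → 5; chars 35.
Subsquare: 0.9003/0.0833333 → 10 → k, 0.7349/0.0416667 → 17 → r; chars kr.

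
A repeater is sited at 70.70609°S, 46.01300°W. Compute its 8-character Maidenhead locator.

Offset from 180°W / 90°S: lon 133.98700°, lat 19.29391°.
Field (20°×10°, letters A–R): 133.98700/20 → 6 → G, 19.29391/10 → 1 → B; chars GB.
Square (2°×1°, digits 0–9): 13.98700/2 → 6, 9.29391/1 → 9; chars 69.
Subsquare (5′×2.5′, letters a–x): 1.98700/0.0833333 → 23 → x, 0.29391/0.0416667 → 7 → h; chars xh.
Extended square (30″×15″, digits 0–9): 0.07033/0.00833333 → 8, 0.00224/0.00416667 → 0; chars 80.

GB69xh80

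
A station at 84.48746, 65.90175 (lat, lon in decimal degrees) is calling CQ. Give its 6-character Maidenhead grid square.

Add 180° to longitude and 90° to latitude: 245.9017, 174.4875.
Field: lon ⌊245.9017/20⌋ = 12 → M; lat ⌊174.4875/10⌋ = 17 → R.
Square: lon ⌊5.9017/2⌋ = 2; lat ⌊4.4875/1⌋ = 4.
Subsquare: lon ⌊1.9017/0.0833333⌋ = 22 → w; lat ⌊0.4875/0.0416667⌋ = 11 → l.

MR24wl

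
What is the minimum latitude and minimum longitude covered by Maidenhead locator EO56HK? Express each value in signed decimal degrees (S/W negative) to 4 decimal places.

Field E=4, O=14: +4·20° lon, +14·10° lat → SW at lon -100°, lat 50°.
Square 5, 6: +5·2° lon, +6·1° lat → SW at lon -90°, lat 56°.
Subsquare h=7, k=10: +7·0.0833333° lon, +10·0.0416667° lat → SW at lon -89.4167°, lat 56.4167°.
latitude 56.4167, longitude -89.4167.

56.4167, -89.4167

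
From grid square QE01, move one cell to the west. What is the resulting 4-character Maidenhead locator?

PE91

Longitude square 0; −1 → -1, wraps to 9, carry into field.
Longitude field Q = 16; −1 → 15 = P.
The latitude characters are unchanged.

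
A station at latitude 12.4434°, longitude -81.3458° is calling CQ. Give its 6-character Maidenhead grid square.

Offset from 180°W / 90°S: lon 98.6542°, lat 102.4434°.
Field: 98.6542/20 → 4 → E, 102.4434/10 → 10 → K; chars EK.
Square: 18.6542/2 → 9, 2.4434/1 → 2; chars 92.
Subsquare: 0.6542/0.0833333 → 7 → h, 0.4434/0.0416667 → 10 → k; chars hk.

EK92hk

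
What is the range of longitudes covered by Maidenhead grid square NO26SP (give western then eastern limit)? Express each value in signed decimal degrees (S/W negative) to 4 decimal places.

Field N=13, O=14: +13·20° lon, +14·10° lat → SW at lon 80°, lat 50°.
Square 2, 6: +2·2° lon, +6·1° lat → SW at lon 84°, lat 56°.
Subsquare s=18, p=15: +18·0.0833333° lon, +15·0.0416667° lat → SW at lon 85.5°, lat 56.625°.
Cell spans 0.0833333° lon × 0.0416667° lat.
west 85.5000, east 85.5833.

85.5000, 85.5833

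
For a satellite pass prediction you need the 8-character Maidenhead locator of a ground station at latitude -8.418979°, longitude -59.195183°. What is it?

GI01jn69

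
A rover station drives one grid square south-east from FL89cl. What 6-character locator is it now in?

FL89dk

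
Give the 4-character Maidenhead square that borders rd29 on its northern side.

RE20

Latitude square 9; +1 → 10, wraps to 0, carry into field.
Latitude field D = 3; +1 → 4 = E.
The longitude characters are unchanged.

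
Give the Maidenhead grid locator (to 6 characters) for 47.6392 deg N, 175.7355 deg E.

RN77up

Offset from 180°W / 90°S: lon 355.7355°, lat 137.6392°.
Field (20°×10°, letters A–R): lon ⌊355.7355/20⌋ = 17 → R; lat ⌊137.6392/10⌋ = 13 → N.
Square (2°×1°, digits 0–9): lon ⌊15.7355/2⌋ = 7; lat ⌊7.6392/1⌋ = 7.
Subsquare (5′×2.5′, letters a–x): lon ⌊1.7355/0.0833333⌋ = 20 → u; lat ⌊0.6392/0.0416667⌋ = 15 → p.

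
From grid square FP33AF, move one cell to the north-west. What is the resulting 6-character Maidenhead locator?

FP23xg

Longitude subsquare a = 0; −1 → -1, wraps to 23 = x, carry into square.
Longitude square 3; −1 → 2.
Latitude subsquare f = 5; +1 → 6 = g.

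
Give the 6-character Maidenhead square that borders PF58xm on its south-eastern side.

Longitude subsquare x = 23; +1 → 24, wraps to 0 = a, carry into square.
Longitude square 5; +1 → 6.
Latitude subsquare m = 12; −1 → 11 = l.

PF68al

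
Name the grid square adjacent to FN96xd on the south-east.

Longitude subsquare x = 23; +1 → 24, wraps to 0 = a, carry into square.
Longitude square 9; +1 → 10, wraps to 0, carry into field.
Longitude field F = 5; +1 → 6 = G.
Latitude subsquare d = 3; −1 → 2 = c.

GN06ac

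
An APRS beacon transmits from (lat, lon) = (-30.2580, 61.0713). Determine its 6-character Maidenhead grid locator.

MF09mr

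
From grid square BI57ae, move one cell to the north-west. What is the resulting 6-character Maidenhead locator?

Longitude subsquare a = 0; −1 → -1, wraps to 23 = x, carry into square.
Longitude square 5; −1 → 4.
Latitude subsquare e = 4; +1 → 5 = f.

BI47xf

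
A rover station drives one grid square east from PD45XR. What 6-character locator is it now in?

PD55ar

Longitude subsquare x = 23; +1 → 24, wraps to 0 = a, carry into square.
Longitude square 4; +1 → 5.
The latitude characters are unchanged.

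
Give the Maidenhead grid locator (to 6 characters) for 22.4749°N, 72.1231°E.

ML62bl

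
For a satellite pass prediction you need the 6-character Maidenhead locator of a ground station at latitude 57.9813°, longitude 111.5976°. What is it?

Shift to the Maidenhead origin (180°W, 90°S): lon 291.5976, lat 147.9813.
Field (20°×10°, letters A–R): lon ⌊291.5976/20⌋ = 14 → O; lat ⌊147.9813/10⌋ = 14 → O.
Square (2°×1°, digits 0–9): lon ⌊11.5976/2⌋ = 5; lat ⌊7.9813/1⌋ = 7.
Subsquare (5′×2.5′, letters a–x): lon ⌊1.5976/0.0833333⌋ = 19 → t; lat ⌊0.9813/0.0416667⌋ = 23 → x.

OO57tx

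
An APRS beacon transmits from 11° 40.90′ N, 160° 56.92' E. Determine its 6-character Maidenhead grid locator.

RK01lq

Shift to the Maidenhead origin (180°W, 90°S): lon 340.9487, lat 101.6817.
Field (20°×10°, letters A–R): 340.9487/20 → 17 → R, 101.6817/10 → 10 → K; chars RK.
Square (2°×1°, digits 0–9): 0.9487/2 → 0, 1.6817/1 → 1; chars 01.
Subsquare (5′×2.5′, letters a–x): 0.9487/0.0833333 → 11 → l, 0.6817/0.0416667 → 16 → q; chars lq.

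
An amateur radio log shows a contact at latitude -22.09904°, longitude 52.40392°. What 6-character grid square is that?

LG67ev

Shift to the Maidenhead origin (180°W, 90°S): lon 232.4039, lat 67.9010.
Field (20°×10°, letters A–R): lon ⌊232.4039/20⌋ = 11 → L; lat ⌊67.9010/10⌋ = 6 → G.
Square (2°×1°, digits 0–9): lon ⌊12.4039/2⌋ = 6; lat ⌊7.9010/1⌋ = 7.
Subsquare (5′×2.5′, letters a–x): lon ⌊0.4039/0.0833333⌋ = 4 → e; lat ⌊0.9010/0.0416667⌋ = 21 → v.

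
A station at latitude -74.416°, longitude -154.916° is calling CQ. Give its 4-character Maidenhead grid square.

BB25

Add 180° to longitude and 90° to latitude: 25.08, 15.58.
Field (20°×10°, letters A–R): lon ⌊25.08/20⌋ = 1 → B; lat ⌊15.58/10⌋ = 1 → B.
Square (2°×1°, digits 0–9): lon ⌊5.08/2⌋ = 2; lat ⌊5.58/1⌋ = 5.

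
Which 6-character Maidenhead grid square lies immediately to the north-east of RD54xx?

RD65aa

Longitude subsquare x = 23; +1 → 24, wraps to 0 = a, carry into square.
Longitude square 5; +1 → 6.
Latitude subsquare x = 23; +1 → 24, wraps to 0 = a, carry into square.
Latitude square 4; +1 → 5.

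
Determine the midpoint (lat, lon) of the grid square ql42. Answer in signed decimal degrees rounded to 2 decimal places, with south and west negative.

22.50, 149.00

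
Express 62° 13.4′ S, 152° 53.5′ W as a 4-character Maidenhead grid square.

BC37

Add 180° to longitude and 90° to latitude: 27.11, 27.78.
Field: 27.11/20 → 1 → B, 27.78/10 → 2 → C; chars BC.
Square: 7.11/2 → 3, 7.78/1 → 7; chars 37.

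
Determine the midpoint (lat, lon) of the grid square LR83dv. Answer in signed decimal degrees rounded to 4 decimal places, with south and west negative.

Field L=11, R=17: +11·20° lon, +17·10° lat → SW at lon 40°, lat 80°.
Square 8, 3: +8·2° lon, +3·1° lat → SW at lon 56°, lat 83°.
Subsquare d=3, v=21: +3·0.0833333° lon, +21·0.0416667° lat → SW at lon 56.25°, lat 83.875°.
Cell spans 0.0833333° lon × 0.0416667° lat. Centre is SW corner plus half of each.
latitude 83.8958, longitude 56.2917.

83.8958, 56.2917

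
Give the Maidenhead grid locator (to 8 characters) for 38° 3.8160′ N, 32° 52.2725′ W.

HM38nb55

Offset from 180°W / 90°S: lon 147.12879°, lat 128.06360°.
Field: lon ⌊147.12879/20⌋ = 7 → H; lat ⌊128.06360/10⌋ = 12 → M.
Square: lon ⌊7.12879/2⌋ = 3; lat ⌊8.06360/1⌋ = 8.
Subsquare: lon ⌊1.12879/0.0833333⌋ = 13 → n; lat ⌊0.06360/0.0416667⌋ = 1 → b.
Extended square: lon ⌊0.04546/0.00833333⌋ = 5; lat ⌊0.02193/0.00416667⌋ = 5.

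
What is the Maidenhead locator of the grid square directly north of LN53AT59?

Latitude extended square 9; +1 → 10, wraps to 0, carry into subsquare.
Latitude subsquare t = 19; +1 → 20 = u.
The longitude characters are unchanged.

LN53au50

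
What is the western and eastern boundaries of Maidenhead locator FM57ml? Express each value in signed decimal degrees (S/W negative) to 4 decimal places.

-69.0000, -68.9167

Field F=5, M=12: +5·20° lon, +12·10° lat → SW at lon -80°, lat 30°.
Square 5, 7: +5·2° lon, +7·1° lat → SW at lon -70°, lat 37°.
Subsquare m=12, l=11: +12·0.0833333° lon, +11·0.0416667° lat → SW at lon -69°, lat 37.4583°.
Cell spans 0.0833333° lon × 0.0416667° lat.
west -69.0000, east -68.9167.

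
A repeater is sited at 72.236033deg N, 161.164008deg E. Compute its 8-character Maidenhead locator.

RQ02nf96

Shift to the Maidenhead origin (180°W, 90°S): lon 341.16401, lat 162.23603.
Field: lon ⌊341.16401/20⌋ = 17 → R; lat ⌊162.23603/10⌋ = 16 → Q.
Square: lon ⌊1.16401/2⌋ = 0; lat ⌊2.23603/1⌋ = 2.
Subsquare: lon ⌊1.16401/0.0833333⌋ = 13 → n; lat ⌊0.23603/0.0416667⌋ = 5 → f.
Extended square: lon ⌊0.08067/0.00833333⌋ = 9; lat ⌊0.02770/0.00416667⌋ = 6.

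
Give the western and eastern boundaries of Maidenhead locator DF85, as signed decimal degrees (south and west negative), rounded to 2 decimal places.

Field D=3, F=5: +3·20° lon, +5·10° lat → SW at lon -120°, lat -40°.
Square 8, 5: +8·2° lon, +5·1° lat → SW at lon -104°, lat -35°.
Cell spans 2° lon × 1° lat.
west -104.00, east -102.00.

-104.00, -102.00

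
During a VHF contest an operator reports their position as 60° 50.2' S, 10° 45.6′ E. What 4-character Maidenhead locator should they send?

JC59

Add 180° to longitude and 90° to latitude: 190.76, 29.16.
Field: 190.76/20 → 9 → J, 29.16/10 → 2 → C; chars JC.
Square: 10.76/2 → 5, 9.16/1 → 9; chars 59.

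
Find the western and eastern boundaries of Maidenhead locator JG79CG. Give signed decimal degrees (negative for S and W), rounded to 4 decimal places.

Field J=9, G=6: +9·20° lon, +6·10° lat → SW at lon 0°, lat -30°.
Square 7, 9: +7·2° lon, +9·1° lat → SW at lon 14°, lat -21°.
Subsquare c=2, g=6: +2·0.0833333° lon, +6·0.0416667° lat → SW at lon 14.1667°, lat -20.75°.
Cell spans 0.0833333° lon × 0.0416667° lat.
west 14.1667, east 14.2500.

14.1667, 14.2500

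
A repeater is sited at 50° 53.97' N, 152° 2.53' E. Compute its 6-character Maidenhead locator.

QO60av

Add 180° to longitude and 90° to latitude: 332.0422, 140.8995.
Field: lon ⌊332.0422/20⌋ = 16 → Q; lat ⌊140.8995/10⌋ = 14 → O.
Square: lon ⌊12.0422/2⌋ = 6; lat ⌊0.8995/1⌋ = 0.
Subsquare: lon ⌊0.0422/0.0833333⌋ = 0 → a; lat ⌊0.8995/0.0416667⌋ = 21 → v.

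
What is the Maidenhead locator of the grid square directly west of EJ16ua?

EJ16ta

Longitude subsquare u = 20; −1 → 19 = t.
The latitude characters are unchanged.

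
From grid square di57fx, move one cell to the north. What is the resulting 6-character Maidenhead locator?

DI58fa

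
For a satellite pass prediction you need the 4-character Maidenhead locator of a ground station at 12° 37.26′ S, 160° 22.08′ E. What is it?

RH07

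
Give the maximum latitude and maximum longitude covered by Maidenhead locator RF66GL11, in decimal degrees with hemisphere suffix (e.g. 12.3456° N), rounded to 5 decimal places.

33.53333° S, 172.51667° E

Field R=17, F=5: +17·20° lon, +5·10° lat → SW at lon 160°, lat -40°.
Square 6, 6: +6·2° lon, +6·1° lat → SW at lon 172°, lat -34°.
Subsquare g=6, l=11: +6·0.0833333° lon, +11·0.0416667° lat → SW at lon 172.5°, lat -33.5417°.
Extended square 1, 1: +1·0.00833333° lon, +1·0.00416667° lat → SW at lon 172.508°, lat -33.5375°.
Cell spans 0.00833333° lon × 0.00416667° lat. NE corner is SW corner plus one full cell.
latitude 33.53333° S, longitude 172.51667° E.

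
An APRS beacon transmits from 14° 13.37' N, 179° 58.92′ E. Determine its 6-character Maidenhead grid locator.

RK94xf

Offset from 180°W / 90°S: lon 359.9820°, lat 104.2228°.
Field: 359.9820/20 → 17 → R, 104.2228/10 → 10 → K; chars RK.
Square: 19.9820/2 → 9, 4.2228/1 → 4; chars 94.
Subsquare: 1.9820/0.0833333 → 23 → x, 0.2228/0.0416667 → 5 → f; chars xf.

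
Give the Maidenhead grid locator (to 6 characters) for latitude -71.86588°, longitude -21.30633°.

HB98id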